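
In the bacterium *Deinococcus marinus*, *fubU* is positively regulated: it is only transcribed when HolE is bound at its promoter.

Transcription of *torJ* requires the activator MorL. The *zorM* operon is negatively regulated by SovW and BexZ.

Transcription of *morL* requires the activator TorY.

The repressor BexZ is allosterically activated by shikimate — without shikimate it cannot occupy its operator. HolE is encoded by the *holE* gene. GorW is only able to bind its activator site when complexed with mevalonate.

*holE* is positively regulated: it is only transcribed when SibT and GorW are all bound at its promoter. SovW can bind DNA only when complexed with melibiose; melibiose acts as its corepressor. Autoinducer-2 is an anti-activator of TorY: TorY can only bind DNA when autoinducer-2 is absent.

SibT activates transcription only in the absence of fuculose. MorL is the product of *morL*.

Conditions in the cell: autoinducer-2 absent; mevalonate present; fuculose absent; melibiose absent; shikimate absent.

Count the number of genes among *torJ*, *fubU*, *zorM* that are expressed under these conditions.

3

Autoinducer-2 is absent, so TorY is active.
No repressor is bound and TorY is active, so *morL* is transcribed.
So MorL is produced and active.
No repressor is bound and MorL is active, so *torJ* is transcribed.
→ *torJ* is ON.
Fuculose is absent, so SibT is active.
Mevalonate is present, so GorW is active.
No repressor is bound and SibT and GorW are active, so *holE* is transcribed.
So HolE is produced and active.
No repressor is bound and HolE is active, so *fubU* is transcribed.
→ *fubU* is ON.
Melibiose is absent, so SovW is inactive.
Shikimate is absent, so BexZ is inactive.
With no repressor bound, *zorM* is transcribed.
→ *zorM* is ON.
3 of the 3 genes are transcribed.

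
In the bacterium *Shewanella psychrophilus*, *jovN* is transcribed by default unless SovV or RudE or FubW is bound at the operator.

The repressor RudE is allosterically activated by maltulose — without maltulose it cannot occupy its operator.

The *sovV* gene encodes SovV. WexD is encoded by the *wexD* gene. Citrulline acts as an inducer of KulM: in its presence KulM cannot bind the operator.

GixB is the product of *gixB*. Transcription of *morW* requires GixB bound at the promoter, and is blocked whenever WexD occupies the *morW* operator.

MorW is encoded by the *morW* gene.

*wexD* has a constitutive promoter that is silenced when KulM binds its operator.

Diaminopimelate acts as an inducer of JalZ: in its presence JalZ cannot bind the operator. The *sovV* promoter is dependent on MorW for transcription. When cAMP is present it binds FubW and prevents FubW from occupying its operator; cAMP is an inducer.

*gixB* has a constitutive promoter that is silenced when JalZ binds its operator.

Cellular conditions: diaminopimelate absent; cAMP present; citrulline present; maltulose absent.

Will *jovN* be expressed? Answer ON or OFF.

ON

Citrulline is present, so KulM is inactive.
With no repressor bound, *wexD* is transcribed.
So WexD is produced and active.
Diaminopimelate is absent, so JalZ is active.
With repressor JalZ bound, *gixB* is not transcribed.
So GixB is not produced.
With repressor WexD bound, *morW* is not transcribed.
So MorW is not produced.
Required activator MorW is absent, so *sovV* is not transcribed.
So SovV is not produced.
Maltulose is absent, so RudE is inactive.
cAMP is present, so FubW is inactive.
With no repressor bound, *jovN* is transcribed.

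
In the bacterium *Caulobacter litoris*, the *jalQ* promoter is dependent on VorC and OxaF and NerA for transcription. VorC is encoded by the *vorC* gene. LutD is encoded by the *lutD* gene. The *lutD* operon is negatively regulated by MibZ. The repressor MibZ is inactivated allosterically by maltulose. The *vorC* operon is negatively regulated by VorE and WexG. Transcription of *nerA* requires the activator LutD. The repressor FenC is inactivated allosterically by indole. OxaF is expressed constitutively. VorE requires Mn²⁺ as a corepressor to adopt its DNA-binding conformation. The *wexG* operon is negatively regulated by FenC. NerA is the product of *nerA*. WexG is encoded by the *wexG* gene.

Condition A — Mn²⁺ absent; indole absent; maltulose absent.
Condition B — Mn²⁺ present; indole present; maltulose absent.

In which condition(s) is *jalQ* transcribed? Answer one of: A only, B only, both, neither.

Condition A:
Mn²⁺ is absent, so VorE is inactive.
Indole is absent, so FenC is active.
With repressor FenC bound, *wexG* is not transcribed.
So WexG is not produced.
With no repressor bound, *vorC* is transcribed.
So VorC is produced and active.
OxaF is produced constitutively and is active.
Maltulose is absent, so MibZ is active.
With repressor MibZ bound, *lutD* is not transcribed.
So LutD is not produced.
Required activator LutD is absent, so *nerA* is not transcribed.
So NerA is not produced.
Required activator NerA is absent, so *jalQ* is not transcribed.
→ *jalQ* is OFF in A.
Condition B:
Mn²⁺ is present, so VorE is active.
Indole is present, so FenC is inactive.
With no repressor bound, *wexG* is transcribed.
So WexG is produced and active.
With repressor VorE bound, *vorC* is not transcribed.
So VorC is not produced.
OxaF is produced constitutively and is active.
Maltulose is absent, so MibZ is active.
With repressor MibZ bound, *lutD* is not transcribed.
So LutD is not produced.
Required activator LutD is absent, so *nerA* is not transcribed.
So NerA is not produced.
Required activator VorC is absent, so *jalQ* is not transcribed.
→ *jalQ* is OFF in B.

neither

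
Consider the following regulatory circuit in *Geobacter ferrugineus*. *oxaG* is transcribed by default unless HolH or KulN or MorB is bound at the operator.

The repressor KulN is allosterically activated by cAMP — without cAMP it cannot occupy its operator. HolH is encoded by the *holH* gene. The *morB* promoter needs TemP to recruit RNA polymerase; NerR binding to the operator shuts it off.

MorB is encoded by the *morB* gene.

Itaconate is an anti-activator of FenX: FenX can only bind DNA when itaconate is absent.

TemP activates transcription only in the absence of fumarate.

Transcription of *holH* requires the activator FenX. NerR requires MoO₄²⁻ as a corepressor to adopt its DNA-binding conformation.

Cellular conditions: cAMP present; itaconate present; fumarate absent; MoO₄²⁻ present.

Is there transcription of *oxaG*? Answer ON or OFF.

Itaconate is present, so FenX is inactive.
Required activator FenX is absent, so *holH* is not transcribed.
So HolH is not produced.
cAMP is present, so KulN is active.
MoO₄²⁻ is present, so NerR is active.
Fumarate is absent, so TemP is active.
With repressor NerR bound, *morB* is not transcribed.
So MorB is not produced.
With repressor KulN bound, *oxaG* is not transcribed.

OFF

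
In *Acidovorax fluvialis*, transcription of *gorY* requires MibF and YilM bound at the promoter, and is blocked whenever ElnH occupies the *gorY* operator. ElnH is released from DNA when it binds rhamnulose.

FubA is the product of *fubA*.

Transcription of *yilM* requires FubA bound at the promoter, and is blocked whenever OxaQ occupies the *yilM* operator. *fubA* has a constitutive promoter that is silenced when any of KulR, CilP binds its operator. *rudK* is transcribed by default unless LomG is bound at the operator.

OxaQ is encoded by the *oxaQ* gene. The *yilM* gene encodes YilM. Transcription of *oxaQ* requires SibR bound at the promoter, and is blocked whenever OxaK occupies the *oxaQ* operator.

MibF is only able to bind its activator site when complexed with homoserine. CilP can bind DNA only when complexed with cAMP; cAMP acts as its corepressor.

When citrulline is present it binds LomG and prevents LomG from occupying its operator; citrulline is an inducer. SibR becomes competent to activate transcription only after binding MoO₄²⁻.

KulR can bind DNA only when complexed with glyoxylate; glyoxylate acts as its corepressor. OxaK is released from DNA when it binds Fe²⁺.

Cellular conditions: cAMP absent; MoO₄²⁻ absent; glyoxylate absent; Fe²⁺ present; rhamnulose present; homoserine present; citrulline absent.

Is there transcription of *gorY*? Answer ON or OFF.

ON

Homoserine is present, so MibF is active.
MoO₄²⁻ is absent, so SibR is inactive.
Fe²⁺ is present, so OxaK is inactive.
Required activator SibR is absent, so *oxaQ* is not transcribed.
So OxaQ is not produced.
Glyoxylate is absent, so KulR is inactive.
cAMP is absent, so CilP is inactive.
With no repressor bound, *fubA* is transcribed.
So FubA is produced and active.
No repressor is bound and FubA is active, so *yilM* is transcribed.
So YilM is produced and active.
Rhamnulose is present, so ElnH is inactive.
No repressor is bound and MibF and YilM are active, so *gorY* is transcribed.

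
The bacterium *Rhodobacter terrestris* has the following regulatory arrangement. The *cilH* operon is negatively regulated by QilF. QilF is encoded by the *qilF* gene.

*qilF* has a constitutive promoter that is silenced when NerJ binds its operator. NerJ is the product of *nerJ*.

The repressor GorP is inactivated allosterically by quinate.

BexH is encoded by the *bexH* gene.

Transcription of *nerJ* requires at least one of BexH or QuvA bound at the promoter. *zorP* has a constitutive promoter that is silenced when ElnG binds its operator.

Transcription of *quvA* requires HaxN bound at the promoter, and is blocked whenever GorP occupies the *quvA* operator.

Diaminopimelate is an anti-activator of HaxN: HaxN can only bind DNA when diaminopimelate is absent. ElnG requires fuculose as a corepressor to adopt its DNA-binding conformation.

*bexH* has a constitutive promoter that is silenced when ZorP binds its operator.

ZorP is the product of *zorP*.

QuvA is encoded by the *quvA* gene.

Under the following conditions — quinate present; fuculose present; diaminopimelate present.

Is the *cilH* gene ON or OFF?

ON

Fuculose is present, so ElnG is active.
With repressor ElnG bound, *zorP* is not transcribed.
So ZorP is not produced.
With no repressor bound, *bexH* is transcribed.
So BexH is produced and active.
Quinate is present, so GorP is inactive.
Diaminopimelate is present, so HaxN is inactive.
Required activator HaxN is absent, so *quvA* is not transcribed.
So QuvA is not produced.
Activator BexH is present, so *nerJ* is transcribed.
So NerJ is produced and active.
With repressor NerJ bound, *qilF* is not transcribed.
So QilF is not produced.
With no repressor bound, *cilH* is transcribed.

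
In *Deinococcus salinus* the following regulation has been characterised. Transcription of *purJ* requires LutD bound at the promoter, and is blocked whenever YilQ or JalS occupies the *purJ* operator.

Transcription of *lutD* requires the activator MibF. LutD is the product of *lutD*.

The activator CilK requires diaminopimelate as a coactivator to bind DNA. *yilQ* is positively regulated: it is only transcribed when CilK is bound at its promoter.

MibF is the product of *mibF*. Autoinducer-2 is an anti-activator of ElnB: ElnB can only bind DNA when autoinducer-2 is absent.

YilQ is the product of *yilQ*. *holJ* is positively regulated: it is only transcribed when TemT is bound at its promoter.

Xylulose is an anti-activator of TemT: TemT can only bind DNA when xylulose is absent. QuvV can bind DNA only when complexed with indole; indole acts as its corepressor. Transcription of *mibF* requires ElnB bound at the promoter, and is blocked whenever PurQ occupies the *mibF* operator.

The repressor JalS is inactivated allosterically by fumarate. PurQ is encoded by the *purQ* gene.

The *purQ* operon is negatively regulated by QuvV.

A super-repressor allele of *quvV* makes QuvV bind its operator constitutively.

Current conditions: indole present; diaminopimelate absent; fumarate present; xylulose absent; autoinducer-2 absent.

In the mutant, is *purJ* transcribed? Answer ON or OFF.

Diaminopimelate is absent, so CilK is inactive.
Required activator CilK is absent, so *yilQ* is not transcribed.
So YilQ is not produced.
Autoinducer-2 is absent, so ElnB is active.
QuvV is constitutively active in this strain.
With repressor QuvV bound, *purQ* is not transcribed.
So PurQ is not produced.
No repressor is bound and ElnB is active, so *mibF* is transcribed.
So MibF is produced and active.
No repressor is bound and MibF is active, so *lutD* is transcribed.
So LutD is produced and active.
Fumarate is present, so JalS is inactive.
No repressor is bound and LutD is active, so *purJ* is transcribed.

ON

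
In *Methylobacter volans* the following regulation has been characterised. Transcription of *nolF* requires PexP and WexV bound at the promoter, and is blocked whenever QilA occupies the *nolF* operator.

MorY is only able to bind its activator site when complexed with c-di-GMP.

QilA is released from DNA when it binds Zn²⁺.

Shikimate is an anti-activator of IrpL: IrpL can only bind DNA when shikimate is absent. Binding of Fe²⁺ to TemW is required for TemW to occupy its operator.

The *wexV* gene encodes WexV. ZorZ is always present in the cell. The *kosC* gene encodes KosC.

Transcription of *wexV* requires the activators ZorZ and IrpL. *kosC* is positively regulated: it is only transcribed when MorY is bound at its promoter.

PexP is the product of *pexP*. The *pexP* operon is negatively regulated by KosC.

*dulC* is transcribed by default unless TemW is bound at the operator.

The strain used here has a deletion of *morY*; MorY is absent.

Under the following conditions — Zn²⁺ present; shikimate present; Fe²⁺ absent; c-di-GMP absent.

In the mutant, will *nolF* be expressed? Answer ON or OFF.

MorY is non-functional in this strain, so it has no effect.
Required activator MorY is absent, so *kosC* is not transcribed.
So KosC is not produced.
With no repressor bound, *pexP* is transcribed.
So PexP is produced and active.
ZorZ is produced constitutively and is active.
Shikimate is present, so IrpL is inactive.
Required activator IrpL is absent, so *wexV* is not transcribed.
So WexV is not produced.
Zn²⁺ is present, so QilA is inactive.
Required activator WexV is absent, so *nolF* is not transcribed.

OFF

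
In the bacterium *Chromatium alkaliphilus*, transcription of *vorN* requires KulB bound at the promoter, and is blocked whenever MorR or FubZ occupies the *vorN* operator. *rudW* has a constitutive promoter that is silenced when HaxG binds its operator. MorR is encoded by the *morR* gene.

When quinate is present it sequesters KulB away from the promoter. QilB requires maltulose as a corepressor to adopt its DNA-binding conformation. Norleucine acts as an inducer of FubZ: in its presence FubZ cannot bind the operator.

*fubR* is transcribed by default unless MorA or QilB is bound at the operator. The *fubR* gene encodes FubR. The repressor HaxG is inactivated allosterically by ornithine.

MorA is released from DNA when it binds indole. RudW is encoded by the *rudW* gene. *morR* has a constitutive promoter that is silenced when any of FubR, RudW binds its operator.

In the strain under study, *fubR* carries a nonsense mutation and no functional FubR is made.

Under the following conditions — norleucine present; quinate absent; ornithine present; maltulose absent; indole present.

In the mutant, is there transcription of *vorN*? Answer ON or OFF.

FubR is non-functional in this strain, so it has no effect.
Ornithine is present, so HaxG is inactive.
With no repressor bound, *rudW* is transcribed.
So RudW is produced and active.
With repressor RudW bound, *morR* is not transcribed.
So MorR is not produced.
Norleucine is present, so FubZ is inactive.
Quinate is absent, so KulB is active.
No repressor is bound and KulB is active, so *vorN* is transcribed.

ON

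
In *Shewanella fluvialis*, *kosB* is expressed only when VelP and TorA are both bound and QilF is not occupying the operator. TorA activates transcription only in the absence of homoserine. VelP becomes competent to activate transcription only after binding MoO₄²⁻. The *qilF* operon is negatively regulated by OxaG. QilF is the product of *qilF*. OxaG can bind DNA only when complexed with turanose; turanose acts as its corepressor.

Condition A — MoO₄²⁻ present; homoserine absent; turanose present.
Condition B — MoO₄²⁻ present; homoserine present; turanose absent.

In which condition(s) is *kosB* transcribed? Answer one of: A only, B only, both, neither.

Condition A:
MoO₄²⁻ is present, so VelP is active.
Homoserine is absent, so TorA is active.
Turanose is present, so OxaG is active.
With repressor OxaG bound, *qilF* is not transcribed.
So QilF is not produced.
No repressor is bound and VelP and TorA are active, so *kosB* is transcribed.
→ *kosB* is ON in A.
Condition B:
MoO₄²⁻ is present, so VelP is active.
Homoserine is present, so TorA is inactive.
Turanose is absent, so OxaG is inactive.
With no repressor bound, *qilF* is transcribed.
So QilF is produced and active.
With repressor QilF bound, *kosB* is not transcribed.
→ *kosB* is OFF in B.

A only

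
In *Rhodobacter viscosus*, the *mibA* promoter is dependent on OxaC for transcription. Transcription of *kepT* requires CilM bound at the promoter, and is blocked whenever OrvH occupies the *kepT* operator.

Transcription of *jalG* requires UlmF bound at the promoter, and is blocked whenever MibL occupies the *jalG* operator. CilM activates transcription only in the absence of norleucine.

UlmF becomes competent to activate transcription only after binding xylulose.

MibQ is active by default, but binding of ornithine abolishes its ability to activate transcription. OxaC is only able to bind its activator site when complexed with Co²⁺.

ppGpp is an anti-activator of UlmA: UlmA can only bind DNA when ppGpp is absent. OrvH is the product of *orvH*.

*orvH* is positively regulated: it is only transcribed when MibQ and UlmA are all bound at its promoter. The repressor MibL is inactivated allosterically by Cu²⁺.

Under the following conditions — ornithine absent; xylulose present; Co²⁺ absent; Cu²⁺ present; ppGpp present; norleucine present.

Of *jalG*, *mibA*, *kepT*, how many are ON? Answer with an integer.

1

Cu²⁺ is present, so MibL is inactive.
Xylulose is present, so UlmF is active.
No repressor is bound and UlmF is active, so *jalG* is transcribed.
→ *jalG* is ON.
Co²⁺ is absent, so OxaC is inactive.
Required activator OxaC is absent, so *mibA* is not transcribed.
→ *mibA* is OFF.
Norleucine is present, so CilM is inactive.
Ornithine is absent, so MibQ is active.
ppGpp is present, so UlmA is inactive.
Required activator UlmA is absent, so *orvH* is not transcribed.
So OrvH is not produced.
Required activator CilM is absent, so *kepT* is not transcribed.
→ *kepT* is OFF.
1 of the 3 genes is transcribed.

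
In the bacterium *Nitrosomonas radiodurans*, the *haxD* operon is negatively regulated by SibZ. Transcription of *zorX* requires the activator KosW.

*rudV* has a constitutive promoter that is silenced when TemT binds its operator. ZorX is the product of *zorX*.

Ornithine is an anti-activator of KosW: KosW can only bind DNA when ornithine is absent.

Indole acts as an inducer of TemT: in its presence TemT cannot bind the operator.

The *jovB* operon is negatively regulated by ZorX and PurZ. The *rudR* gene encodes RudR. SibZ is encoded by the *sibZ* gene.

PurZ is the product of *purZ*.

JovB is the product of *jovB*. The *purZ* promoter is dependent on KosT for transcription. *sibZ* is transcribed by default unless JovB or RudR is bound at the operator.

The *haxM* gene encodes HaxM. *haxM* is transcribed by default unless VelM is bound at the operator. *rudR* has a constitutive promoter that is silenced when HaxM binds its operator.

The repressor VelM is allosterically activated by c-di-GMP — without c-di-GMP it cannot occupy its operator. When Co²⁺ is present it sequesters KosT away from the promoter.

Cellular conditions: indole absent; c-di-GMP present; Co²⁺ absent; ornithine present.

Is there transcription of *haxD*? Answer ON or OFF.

ON

Ornithine is present, so KosW is inactive.
Required activator KosW is absent, so *zorX* is not transcribed.
So ZorX is not produced.
Co²⁺ is absent, so KosT is active.
No repressor is bound and KosT is active, so *purZ* is transcribed.
So PurZ is produced and active.
With repressor PurZ bound, *jovB* is not transcribed.
So JovB is not produced.
c-di-GMP is present, so VelM is active.
With repressor VelM bound, *haxM* is not transcribed.
So HaxM is not produced.
With no repressor bound, *rudR* is transcribed.
So RudR is produced and active.
With repressor RudR bound, *sibZ* is not transcribed.
So SibZ is not produced.
With no repressor bound, *haxD* is transcribed.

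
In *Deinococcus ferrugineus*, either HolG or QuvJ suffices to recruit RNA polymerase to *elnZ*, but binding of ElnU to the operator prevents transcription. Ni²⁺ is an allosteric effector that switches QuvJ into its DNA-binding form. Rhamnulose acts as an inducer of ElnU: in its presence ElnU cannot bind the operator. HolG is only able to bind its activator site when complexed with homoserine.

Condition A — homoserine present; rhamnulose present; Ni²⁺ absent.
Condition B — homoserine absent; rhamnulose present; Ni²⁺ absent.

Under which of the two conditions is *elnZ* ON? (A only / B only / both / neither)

Condition A:
Homoserine is present, so HolG is active.
Rhamnulose is present, so ElnU is inactive.
Ni²⁺ is absent, so QuvJ is inactive.
Activator HolG is present, so *elnZ* is transcribed.
→ *elnZ* is ON in A.
Condition B:
Homoserine is absent, so HolG is inactive.
Rhamnulose is present, so ElnU is inactive.
Ni²⁺ is absent, so QuvJ is inactive.
No activator is available at the *elnZ* promoter, so *elnZ* is not transcribed.
→ *elnZ* is OFF in B.

A only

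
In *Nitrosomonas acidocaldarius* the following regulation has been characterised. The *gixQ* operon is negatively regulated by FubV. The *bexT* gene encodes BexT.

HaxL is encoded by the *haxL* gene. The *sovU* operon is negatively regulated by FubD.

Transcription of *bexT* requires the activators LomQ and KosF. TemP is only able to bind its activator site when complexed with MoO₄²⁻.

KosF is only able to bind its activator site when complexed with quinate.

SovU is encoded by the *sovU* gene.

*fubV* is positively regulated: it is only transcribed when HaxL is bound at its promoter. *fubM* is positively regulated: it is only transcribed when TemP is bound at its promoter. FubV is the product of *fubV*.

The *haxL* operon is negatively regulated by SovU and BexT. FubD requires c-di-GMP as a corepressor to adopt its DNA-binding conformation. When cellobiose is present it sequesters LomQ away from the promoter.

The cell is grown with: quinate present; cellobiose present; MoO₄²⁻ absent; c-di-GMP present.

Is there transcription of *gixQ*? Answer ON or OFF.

c-di-GMP is present, so FubD is active.
With repressor FubD bound, *sovU* is not transcribed.
So SovU is not produced.
Cellobiose is present, so LomQ is inactive.
Quinate is present, so KosF is active.
Required activator LomQ is absent, so *bexT* is not transcribed.
So BexT is not produced.
With no repressor bound, *haxL* is transcribed.
So HaxL is produced and active.
No repressor is bound and HaxL is active, so *fubV* is transcribed.
So FubV is produced and active.
With repressor FubV bound, *gixQ* is not transcribed.

OFF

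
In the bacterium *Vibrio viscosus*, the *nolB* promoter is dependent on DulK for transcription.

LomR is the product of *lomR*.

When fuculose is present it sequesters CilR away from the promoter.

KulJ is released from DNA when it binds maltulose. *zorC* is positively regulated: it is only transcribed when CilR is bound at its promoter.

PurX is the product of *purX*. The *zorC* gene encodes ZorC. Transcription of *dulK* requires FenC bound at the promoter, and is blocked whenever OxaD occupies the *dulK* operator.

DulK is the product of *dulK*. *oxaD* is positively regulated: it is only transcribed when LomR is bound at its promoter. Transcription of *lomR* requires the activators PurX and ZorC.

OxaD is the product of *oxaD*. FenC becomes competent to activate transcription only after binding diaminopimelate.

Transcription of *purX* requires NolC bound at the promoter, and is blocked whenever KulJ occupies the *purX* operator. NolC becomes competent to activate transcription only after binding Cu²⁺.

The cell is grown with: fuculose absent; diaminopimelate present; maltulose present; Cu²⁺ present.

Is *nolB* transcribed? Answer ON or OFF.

OFF

Maltulose is present, so KulJ is inactive.
Cu²⁺ is present, so NolC is active.
No repressor is bound and NolC is active, so *purX* is transcribed.
So PurX is produced and active.
Fuculose is absent, so CilR is active.
No repressor is bound and CilR is active, so *zorC* is transcribed.
So ZorC is produced and active.
No repressor is bound and PurX and ZorC are active, so *lomR* is transcribed.
So LomR is produced and active.
No repressor is bound and LomR is active, so *oxaD* is transcribed.
So OxaD is produced and active.
Diaminopimelate is present, so FenC is active.
With repressor OxaD bound, *dulK* is not transcribed.
So DulK is not produced.
Required activator DulK is absent, so *nolB* is not transcribed.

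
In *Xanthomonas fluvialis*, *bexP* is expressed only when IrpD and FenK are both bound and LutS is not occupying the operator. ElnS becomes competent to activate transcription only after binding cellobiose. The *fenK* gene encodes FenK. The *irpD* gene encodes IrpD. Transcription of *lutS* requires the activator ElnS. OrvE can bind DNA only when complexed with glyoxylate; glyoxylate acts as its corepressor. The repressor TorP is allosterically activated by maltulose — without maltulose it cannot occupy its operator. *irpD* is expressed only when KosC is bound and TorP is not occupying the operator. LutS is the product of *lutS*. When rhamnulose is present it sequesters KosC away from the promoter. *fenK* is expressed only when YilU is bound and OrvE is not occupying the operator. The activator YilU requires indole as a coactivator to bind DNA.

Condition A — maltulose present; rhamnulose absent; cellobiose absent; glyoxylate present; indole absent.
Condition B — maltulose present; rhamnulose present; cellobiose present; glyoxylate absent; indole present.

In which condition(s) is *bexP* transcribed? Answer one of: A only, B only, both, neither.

neither

Condition A:
Maltulose is present, so TorP is active.
Rhamnulose is absent, so KosC is active.
With repressor TorP bound, *irpD* is not transcribed.
So IrpD is not produced.
Cellobiose is absent, so ElnS is inactive.
Required activator ElnS is absent, so *lutS* is not transcribed.
So LutS is not produced.
Glyoxylate is present, so OrvE is active.
Indole is absent, so YilU is inactive.
With repressor OrvE bound, *fenK* is not transcribed.
So FenK is not produced.
Required activator IrpD is absent, so *bexP* is not transcribed.
→ *bexP* is OFF in A.
Condition B:
Maltulose is present, so TorP is active.
Rhamnulose is present, so KosC is inactive.
With repressor TorP bound, *irpD* is not transcribed.
So IrpD is not produced.
Cellobiose is present, so ElnS is active.
No repressor is bound and ElnS is active, so *lutS* is transcribed.
So LutS is produced and active.
Glyoxylate is absent, so OrvE is inactive.
Indole is present, so YilU is active.
No repressor is bound and YilU is active, so *fenK* is transcribed.
So FenK is produced and active.
With repressor LutS bound, *bexP* is not transcribed.
→ *bexP* is OFF in B.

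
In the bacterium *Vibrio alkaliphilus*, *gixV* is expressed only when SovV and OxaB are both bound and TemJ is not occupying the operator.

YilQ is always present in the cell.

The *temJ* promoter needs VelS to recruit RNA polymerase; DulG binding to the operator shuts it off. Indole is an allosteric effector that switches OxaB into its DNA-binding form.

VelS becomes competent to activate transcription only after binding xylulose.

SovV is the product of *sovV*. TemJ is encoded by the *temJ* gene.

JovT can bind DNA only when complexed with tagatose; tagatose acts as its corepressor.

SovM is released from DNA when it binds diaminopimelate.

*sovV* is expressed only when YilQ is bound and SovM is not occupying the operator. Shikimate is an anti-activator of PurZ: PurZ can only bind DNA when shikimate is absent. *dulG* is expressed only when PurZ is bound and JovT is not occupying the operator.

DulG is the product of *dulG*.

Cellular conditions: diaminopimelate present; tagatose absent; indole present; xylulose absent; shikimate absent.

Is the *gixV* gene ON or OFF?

ON

Diaminopimelate is present, so SovM is inactive.
YilQ is produced constitutively and is active.
No repressor is bound and YilQ is active, so *sovV* is transcribed.
So SovV is produced and active.
Xylulose is absent, so VelS is inactive.
Shikimate is absent, so PurZ is active.
Tagatose is absent, so JovT is inactive.
No repressor is bound and PurZ is active, so *dulG* is transcribed.
So DulG is produced and active.
With repressor DulG bound, *temJ* is not transcribed.
So TemJ is not produced.
Indole is present, so OxaB is active.
No repressor is bound and SovV and OxaB are active, so *gixV* is transcribed.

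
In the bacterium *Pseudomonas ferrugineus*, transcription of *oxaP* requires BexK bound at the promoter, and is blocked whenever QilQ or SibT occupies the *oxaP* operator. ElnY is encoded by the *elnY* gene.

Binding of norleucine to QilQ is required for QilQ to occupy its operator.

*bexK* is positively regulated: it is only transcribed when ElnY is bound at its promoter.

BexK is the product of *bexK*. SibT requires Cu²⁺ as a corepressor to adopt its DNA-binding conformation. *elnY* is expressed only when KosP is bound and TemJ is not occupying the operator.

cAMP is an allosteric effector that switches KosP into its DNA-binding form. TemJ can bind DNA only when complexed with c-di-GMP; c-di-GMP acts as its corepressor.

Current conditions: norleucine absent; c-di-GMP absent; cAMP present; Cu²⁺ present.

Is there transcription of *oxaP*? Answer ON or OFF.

OFF

cAMP is present, so KosP is active.
c-di-GMP is absent, so TemJ is inactive.
No repressor is bound and KosP is active, so *elnY* is transcribed.
So ElnY is produced and active.
No repressor is bound and ElnY is active, so *bexK* is transcribed.
So BexK is produced and active.
Norleucine is absent, so QilQ is inactive.
Cu²⁺ is present, so SibT is active.
With repressor SibT bound, *oxaP* is not transcribed.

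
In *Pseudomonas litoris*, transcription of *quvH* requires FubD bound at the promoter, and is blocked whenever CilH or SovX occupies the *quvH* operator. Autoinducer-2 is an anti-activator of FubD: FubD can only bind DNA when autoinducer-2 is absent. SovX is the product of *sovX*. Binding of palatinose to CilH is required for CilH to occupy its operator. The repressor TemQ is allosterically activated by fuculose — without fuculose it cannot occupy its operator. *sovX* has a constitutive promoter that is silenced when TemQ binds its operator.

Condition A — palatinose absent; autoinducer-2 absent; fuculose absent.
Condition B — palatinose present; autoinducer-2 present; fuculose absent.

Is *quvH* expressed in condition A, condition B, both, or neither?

neither

Condition A:
Palatinose is absent, so CilH is inactive.
Autoinducer-2 is absent, so FubD is active.
Fuculose is absent, so TemQ is inactive.
With no repressor bound, *sovX* is transcribed.
So SovX is produced and active.
With repressor SovX bound, *quvH* is not transcribed.
→ *quvH* is OFF in A.
Condition B:
Palatinose is present, so CilH is active.
Autoinducer-2 is present, so FubD is inactive.
Fuculose is absent, so TemQ is inactive.
With no repressor bound, *sovX* is transcribed.
So SovX is produced and active.
With repressor CilH bound, *quvH* is not transcribed.
→ *quvH* is OFF in B.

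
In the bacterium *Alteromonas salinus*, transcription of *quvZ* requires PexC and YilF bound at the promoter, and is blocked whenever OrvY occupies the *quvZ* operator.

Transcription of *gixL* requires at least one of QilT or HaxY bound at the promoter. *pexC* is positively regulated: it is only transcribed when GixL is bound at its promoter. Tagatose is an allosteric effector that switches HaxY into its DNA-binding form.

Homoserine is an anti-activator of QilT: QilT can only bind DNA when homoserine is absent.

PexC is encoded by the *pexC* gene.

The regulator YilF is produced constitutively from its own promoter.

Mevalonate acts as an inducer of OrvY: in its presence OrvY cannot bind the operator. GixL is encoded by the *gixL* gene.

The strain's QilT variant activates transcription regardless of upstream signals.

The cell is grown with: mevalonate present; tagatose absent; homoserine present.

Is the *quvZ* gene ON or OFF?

ON

Mevalonate is present, so OrvY is inactive.
QilT is constitutively active in this strain.
Tagatose is absent, so HaxY is inactive.
Activator QilT is present, so *gixL* is transcribed.
So GixL is produced and active.
No repressor is bound and GixL is active, so *pexC* is transcribed.
So PexC is produced and active.
YilF is produced constitutively and is active.
No repressor is bound and PexC and YilF are active, so *quvZ* is transcribed.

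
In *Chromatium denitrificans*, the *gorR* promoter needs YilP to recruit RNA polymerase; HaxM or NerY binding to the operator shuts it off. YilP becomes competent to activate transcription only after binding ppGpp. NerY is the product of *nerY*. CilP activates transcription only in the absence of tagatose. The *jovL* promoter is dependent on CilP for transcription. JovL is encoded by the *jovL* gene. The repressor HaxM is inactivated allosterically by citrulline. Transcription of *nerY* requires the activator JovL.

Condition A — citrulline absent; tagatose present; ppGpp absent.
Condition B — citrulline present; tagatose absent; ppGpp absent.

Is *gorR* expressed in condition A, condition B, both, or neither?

neither

Condition A:
Citrulline is absent, so HaxM is active.
Tagatose is present, so CilP is inactive.
Required activator CilP is absent, so *jovL* is not transcribed.
So JovL is not produced.
Required activator JovL is absent, so *nerY* is not transcribed.
So NerY is not produced.
ppGpp is absent, so YilP is inactive.
With repressor HaxM bound, *gorR* is not transcribed.
→ *gorR* is OFF in A.
Condition B:
Citrulline is present, so HaxM is inactive.
Tagatose is absent, so CilP is active.
No repressor is bound and CilP is active, so *jovL* is transcribed.
So JovL is produced and active.
No repressor is bound and JovL is active, so *nerY* is transcribed.
So NerY is produced and active.
ppGpp is absent, so YilP is inactive.
With repressor NerY bound, *gorR* is not transcribed.
→ *gorR* is OFF in B.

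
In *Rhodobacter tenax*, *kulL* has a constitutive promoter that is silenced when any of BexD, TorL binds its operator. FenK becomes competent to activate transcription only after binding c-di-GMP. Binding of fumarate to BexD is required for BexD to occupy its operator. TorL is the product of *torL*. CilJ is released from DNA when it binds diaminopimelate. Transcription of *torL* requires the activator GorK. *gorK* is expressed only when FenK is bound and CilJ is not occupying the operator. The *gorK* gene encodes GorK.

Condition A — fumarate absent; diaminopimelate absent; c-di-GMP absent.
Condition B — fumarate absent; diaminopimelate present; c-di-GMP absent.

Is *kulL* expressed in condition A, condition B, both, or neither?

both

Condition A:
Fumarate is absent, so BexD is inactive.
Diaminopimelate is absent, so CilJ is active.
c-di-GMP is absent, so FenK is inactive.
With repressor CilJ bound, *gorK* is not transcribed.
So GorK is not produced.
Required activator GorK is absent, so *torL* is not transcribed.
So TorL is not produced.
With no repressor bound, *kulL* is transcribed.
→ *kulL* is ON in A.
Condition B:
Fumarate is absent, so BexD is inactive.
Diaminopimelate is present, so CilJ is inactive.
c-di-GMP is absent, so FenK is inactive.
Required activator FenK is absent, so *gorK* is not transcribed.
So GorK is not produced.
Required activator GorK is absent, so *torL* is not transcribed.
So TorL is not produced.
With no repressor bound, *kulL* is transcribed.
→ *kulL* is ON in B.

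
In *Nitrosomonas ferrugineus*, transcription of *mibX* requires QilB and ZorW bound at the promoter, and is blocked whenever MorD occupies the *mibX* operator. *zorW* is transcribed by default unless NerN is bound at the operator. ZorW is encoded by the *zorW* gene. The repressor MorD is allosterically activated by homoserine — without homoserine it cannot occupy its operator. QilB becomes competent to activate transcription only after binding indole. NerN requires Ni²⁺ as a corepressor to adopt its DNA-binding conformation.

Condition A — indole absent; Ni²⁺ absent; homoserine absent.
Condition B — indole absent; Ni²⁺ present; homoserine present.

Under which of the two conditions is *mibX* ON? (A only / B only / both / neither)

neither

Condition A:
Indole is absent, so QilB is inactive.
Ni²⁺ is absent, so NerN is inactive.
With no repressor bound, *zorW* is transcribed.
So ZorW is produced and active.
Homoserine is absent, so MorD is inactive.
Required activator QilB is absent, so *mibX* is not transcribed.
→ *mibX* is OFF in A.
Condition B:
Indole is absent, so QilB is inactive.
Ni²⁺ is present, so NerN is active.
With repressor NerN bound, *zorW* is not transcribed.
So ZorW is not produced.
Homoserine is present, so MorD is active.
With repressor MorD bound, *mibX* is not transcribed.
→ *mibX* is OFF in B.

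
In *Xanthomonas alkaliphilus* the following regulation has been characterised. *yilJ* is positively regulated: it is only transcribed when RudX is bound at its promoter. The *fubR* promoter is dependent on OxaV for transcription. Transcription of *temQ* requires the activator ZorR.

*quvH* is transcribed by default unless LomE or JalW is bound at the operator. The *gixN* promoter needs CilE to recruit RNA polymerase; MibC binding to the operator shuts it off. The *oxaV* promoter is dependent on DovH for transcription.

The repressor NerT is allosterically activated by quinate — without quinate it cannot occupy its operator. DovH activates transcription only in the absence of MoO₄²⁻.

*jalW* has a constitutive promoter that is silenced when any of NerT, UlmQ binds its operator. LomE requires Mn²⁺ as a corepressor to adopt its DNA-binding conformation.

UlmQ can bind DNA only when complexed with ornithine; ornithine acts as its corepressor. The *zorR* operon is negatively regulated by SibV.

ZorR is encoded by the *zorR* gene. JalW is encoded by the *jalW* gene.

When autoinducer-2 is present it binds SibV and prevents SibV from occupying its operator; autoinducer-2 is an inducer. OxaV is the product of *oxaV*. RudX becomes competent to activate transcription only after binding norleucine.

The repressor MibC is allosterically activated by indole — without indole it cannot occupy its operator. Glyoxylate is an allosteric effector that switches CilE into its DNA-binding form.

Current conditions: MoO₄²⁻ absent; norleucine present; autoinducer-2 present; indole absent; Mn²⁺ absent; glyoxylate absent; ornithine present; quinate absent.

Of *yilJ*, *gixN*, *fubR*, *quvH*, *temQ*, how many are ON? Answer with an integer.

Norleucine is present, so RudX is active.
No repressor is bound and RudX is active, so *yilJ* is transcribed.
→ *yilJ* is ON.
Indole is absent, so MibC is inactive.
Glyoxylate is absent, so CilE is inactive.
Required activator CilE is absent, so *gixN* is not transcribed.
→ *gixN* is OFF.
MoO₄²⁻ is absent, so DovH is active.
No repressor is bound and DovH is active, so *oxaV* is transcribed.
So OxaV is produced and active.
No repressor is bound and OxaV is active, so *fubR* is transcribed.
→ *fubR* is ON.
Mn²⁺ is absent, so LomE is inactive.
Quinate is absent, so NerT is inactive.
Ornithine is present, so UlmQ is active.
With repressor UlmQ bound, *jalW* is not transcribed.
So JalW is not produced.
With no repressor bound, *quvH* is transcribed.
→ *quvH* is ON.
Autoinducer-2 is present, so SibV is inactive.
With no repressor bound, *zorR* is transcribed.
So ZorR is produced and active.
No repressor is bound and ZorR is active, so *temQ* is transcribed.
→ *temQ* is ON.
4 of the 5 genes are transcribed.

4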